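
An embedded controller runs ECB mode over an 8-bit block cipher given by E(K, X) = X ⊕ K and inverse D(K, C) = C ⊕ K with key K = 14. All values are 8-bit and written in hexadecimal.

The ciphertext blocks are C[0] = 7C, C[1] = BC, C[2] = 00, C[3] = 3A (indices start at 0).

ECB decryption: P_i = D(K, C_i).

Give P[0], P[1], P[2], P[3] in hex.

P[0] = 68, P[1] = A8, P[2] = 14, P[3] = 2E

P[0]: D(K, 7C) = 68.
P[1]: D(K, BC) = A8.
P[2]: D(K, 00) = 14.
P[3]: D(K, 3A) = 2E.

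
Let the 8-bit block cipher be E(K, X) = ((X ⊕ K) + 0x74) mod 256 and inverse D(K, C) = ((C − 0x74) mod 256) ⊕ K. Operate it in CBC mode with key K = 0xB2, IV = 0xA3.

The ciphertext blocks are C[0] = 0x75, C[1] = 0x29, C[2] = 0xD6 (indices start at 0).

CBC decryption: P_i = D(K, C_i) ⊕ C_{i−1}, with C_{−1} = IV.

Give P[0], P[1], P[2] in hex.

P[0]: D(K, 0x75) = 0xB3; 0xB3 ⊕ 0xA3 = 0x10.
P[1]: D(K, 0x29) = 0x07; 0x07 ⊕ 0x75 = 0x72.
P[2]: D(K, 0xD6) = 0xD0; 0xD0 ⊕ 0x29 = 0xF9.

P[0] = 0x10, P[1] = 0x72, P[2] = 0xF9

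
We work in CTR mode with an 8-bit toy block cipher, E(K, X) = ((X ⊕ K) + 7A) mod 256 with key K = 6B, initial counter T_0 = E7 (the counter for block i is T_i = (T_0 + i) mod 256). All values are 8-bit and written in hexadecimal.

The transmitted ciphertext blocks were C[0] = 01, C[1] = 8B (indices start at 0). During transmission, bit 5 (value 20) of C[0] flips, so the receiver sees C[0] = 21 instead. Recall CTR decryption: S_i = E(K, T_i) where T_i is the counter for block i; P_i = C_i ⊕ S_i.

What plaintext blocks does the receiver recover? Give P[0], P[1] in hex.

P[0] = 27, P[1] = 76

Only C[0] changed, to 21. In CTR, a change in C_i flips the same bit in P_i only; the keystream is unaffected. Decrypting the received ciphertext:
P[0]: T = E7, S = E(K, T) = 06; 21 ⊕ 06 = 27.
P[1]: T = E8, S = E(K, T) = FD; 8B ⊕ FD = 76.
Blocks that differ from the original plaintext: P[0].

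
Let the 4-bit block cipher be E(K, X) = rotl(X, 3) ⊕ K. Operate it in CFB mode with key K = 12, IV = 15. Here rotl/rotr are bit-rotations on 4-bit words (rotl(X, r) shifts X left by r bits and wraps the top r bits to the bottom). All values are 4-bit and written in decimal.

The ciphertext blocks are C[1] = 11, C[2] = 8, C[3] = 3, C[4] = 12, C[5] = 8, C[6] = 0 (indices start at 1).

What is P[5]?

P[5] = 2

CFB decryption: P_i = C_i ⊕ E(K, C_{i−1}), with C_{0} = IV.
P[5]: E(K, 12) = 10; 8 ⊕ 10 = 2.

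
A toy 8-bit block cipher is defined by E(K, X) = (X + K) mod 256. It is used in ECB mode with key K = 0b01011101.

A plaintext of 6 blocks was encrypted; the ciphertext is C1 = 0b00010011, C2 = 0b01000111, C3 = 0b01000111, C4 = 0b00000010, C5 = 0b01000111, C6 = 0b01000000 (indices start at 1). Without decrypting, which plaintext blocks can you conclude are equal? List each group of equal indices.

P2 = P3 = P5

ECB encrypts each block independently with the same key, so equal ciphertext blocks imply equal plaintext blocks.
C2 = C3 = C5 = 0b01000111, so P2 = P3 = P5.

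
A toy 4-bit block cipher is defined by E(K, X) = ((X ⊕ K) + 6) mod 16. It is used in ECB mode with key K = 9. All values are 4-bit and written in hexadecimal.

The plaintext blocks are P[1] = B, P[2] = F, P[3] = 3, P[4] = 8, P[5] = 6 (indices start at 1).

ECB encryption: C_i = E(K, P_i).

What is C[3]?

C[3]: E(K, 3) = 0.

C[3] = 0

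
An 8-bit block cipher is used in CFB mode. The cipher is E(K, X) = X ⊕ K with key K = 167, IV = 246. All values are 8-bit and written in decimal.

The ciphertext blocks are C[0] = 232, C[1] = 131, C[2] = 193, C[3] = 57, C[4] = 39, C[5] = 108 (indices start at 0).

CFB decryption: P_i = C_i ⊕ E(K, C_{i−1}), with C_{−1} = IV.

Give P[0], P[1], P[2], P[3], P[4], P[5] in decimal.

P[0]: E(K, 246) = 81; 232 ⊕ 81 = 185.
P[1]: E(K, 232) = 79; 131 ⊕ 79 = 204.
P[2]: E(K, 131) = 36; 193 ⊕ 36 = 229.
P[3]: E(K, 193) = 102; 57 ⊕ 102 = 95.
P[4]: E(K, 57) = 158; 39 ⊕ 158 = 185.
P[5]: E(K, 39) = 128; 108 ⊕ 128 = 236.

P[0] = 185, P[1] = 204, P[2] = 229, P[3] = 95, P[4] = 185, P[5] = 236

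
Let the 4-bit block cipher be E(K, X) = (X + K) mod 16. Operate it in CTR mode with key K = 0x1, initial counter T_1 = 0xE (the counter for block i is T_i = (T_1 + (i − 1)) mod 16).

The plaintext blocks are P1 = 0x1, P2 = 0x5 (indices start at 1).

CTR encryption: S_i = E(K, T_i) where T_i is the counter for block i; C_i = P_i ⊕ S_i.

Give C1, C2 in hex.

C1 = 0xE, C2 = 0x5

C1: T = 0xE, S = E(K, T) = 0xF; 0x1 ⊕ 0xF = 0xE.
C2: T = 0xF, S = E(K, T) = 0x0; 0x5 ⊕ 0x0 = 0x5.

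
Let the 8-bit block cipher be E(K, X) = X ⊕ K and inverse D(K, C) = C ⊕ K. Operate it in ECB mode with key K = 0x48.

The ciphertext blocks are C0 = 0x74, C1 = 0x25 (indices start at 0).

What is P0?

ECB decryption: P_i = D(K, C_i).
P0: D(K, 0x74) = 0x3C.

P0 = 0x3C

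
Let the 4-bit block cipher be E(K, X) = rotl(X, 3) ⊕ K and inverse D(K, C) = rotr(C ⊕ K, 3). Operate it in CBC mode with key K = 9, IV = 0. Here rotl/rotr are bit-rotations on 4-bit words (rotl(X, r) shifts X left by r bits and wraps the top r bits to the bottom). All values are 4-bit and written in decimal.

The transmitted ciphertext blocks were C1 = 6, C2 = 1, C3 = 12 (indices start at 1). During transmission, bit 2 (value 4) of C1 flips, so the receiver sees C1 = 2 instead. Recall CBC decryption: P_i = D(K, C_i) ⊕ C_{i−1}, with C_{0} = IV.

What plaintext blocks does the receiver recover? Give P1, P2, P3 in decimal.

P1 = 7, P2 = 3, P3 = 11

Only C1 changed, to 2. In CBC, a change in C_i garbles P_i and flips the same bit in P_{i+1}. Decrypting the received ciphertext:
P1: D(K, 2) = 7; 7 ⊕ 0 = 7.
P2: D(K, 1) = 1; 1 ⊕ 2 = 3.
P3: D(K, 12) = 10; 10 ⊕ 1 = 11.
Blocks that differ from the original plaintext: P1, P2.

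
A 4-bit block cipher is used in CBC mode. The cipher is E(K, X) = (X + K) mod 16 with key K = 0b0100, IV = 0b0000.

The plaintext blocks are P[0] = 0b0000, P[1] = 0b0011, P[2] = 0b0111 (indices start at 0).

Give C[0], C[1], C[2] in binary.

C[0] = 0b0100, C[1] = 0b1011, C[2] = 0b0000

CBC encryption: C_i = E(K, P_i ⊕ C_{i−1}), with C_{−1} = IV.
C[0]: P[0] ⊕ 0b0000 = 0b0000; E(K, 0b0000) = 0b0100.
C[1]: P[1] ⊕ 0b0100 = 0b0111; E(K, 0b0111) = 0b1011.
C[2]: P[2] ⊕ 0b1011 = 0b1100; E(K, 0b1100) = 0b0000.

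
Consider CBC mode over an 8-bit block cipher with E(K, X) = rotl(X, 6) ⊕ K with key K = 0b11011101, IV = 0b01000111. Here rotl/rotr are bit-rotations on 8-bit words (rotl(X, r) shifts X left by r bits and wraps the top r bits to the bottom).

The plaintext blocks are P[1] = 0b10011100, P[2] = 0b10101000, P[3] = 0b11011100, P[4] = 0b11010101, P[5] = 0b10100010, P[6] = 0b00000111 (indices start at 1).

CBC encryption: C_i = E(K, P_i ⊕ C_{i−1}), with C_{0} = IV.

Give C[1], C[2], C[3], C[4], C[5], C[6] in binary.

C[1] = 0b00101011, C[2] = 0b00111101, C[3] = 0b10100101, C[4] = 0b11000001, C[5] = 0b00000101, C[6] = 0b01011101

C[1]: P[1] ⊕ 0b01000111 = 0b11011011; E(K, 0b11011011) = 0b00101011.
C[2]: P[2] ⊕ 0b00101011 = 0b10000011; E(K, 0b10000011) = 0b00111101.
C[3]: P[3] ⊕ 0b00111101 = 0b11100001; E(K, 0b11100001) = 0b10100101.
C[4]: P[4] ⊕ 0b10100101 = 0b01110000; E(K, 0b01110000) = 0b11000001.
C[5]: P[5] ⊕ 0b11000001 = 0b01100011; E(K, 0b01100011) = 0b00000101.
C[6]: P[6] ⊕ 0b00000101 = 0b00000010; E(K, 0b00000010) = 0b01011101.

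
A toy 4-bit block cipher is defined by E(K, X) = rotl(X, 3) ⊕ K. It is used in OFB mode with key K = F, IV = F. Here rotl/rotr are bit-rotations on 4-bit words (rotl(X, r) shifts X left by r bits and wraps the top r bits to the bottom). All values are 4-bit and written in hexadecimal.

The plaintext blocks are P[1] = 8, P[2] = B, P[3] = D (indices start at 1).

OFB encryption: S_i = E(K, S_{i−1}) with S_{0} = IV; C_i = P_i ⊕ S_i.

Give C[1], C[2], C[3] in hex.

C[1] = 8, C[2] = 4, C[3] = D

C[1]: S = E(K, F) = 0; 8 ⊕ 0 = 8.
C[2]: S = E(K, 0) = F; B ⊕ F = 4.
C[3]: S = E(K, F) = 0; D ⊕ 0 = D.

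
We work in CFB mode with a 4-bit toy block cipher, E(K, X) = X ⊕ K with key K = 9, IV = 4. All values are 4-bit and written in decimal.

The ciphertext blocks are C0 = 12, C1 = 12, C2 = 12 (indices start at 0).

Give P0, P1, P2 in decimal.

P0 = 1, P1 = 9, P2 = 9

CFB decryption: P_i = C_i ⊕ E(K, C_{i−1}), with C_{−1} = IV.
P0: E(K, 4) = 13; 12 ⊕ 13 = 1.
P1: E(K, 12) = 5; 12 ⊕ 5 = 9.
P2: E(K, 12) = 5; 12 ⊕ 5 = 9.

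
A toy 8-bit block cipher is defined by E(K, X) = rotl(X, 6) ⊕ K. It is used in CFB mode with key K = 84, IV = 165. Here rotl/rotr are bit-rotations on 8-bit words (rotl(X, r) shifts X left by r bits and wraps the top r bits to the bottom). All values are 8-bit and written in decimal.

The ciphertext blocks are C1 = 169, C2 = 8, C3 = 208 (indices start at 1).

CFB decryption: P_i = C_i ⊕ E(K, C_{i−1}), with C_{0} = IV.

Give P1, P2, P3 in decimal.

P1 = 148, P2 = 54, P3 = 134

P1: E(K, 165) = 61; 169 ⊕ 61 = 148.
P2: E(K, 169) = 62; 8 ⊕ 62 = 54.
P3: E(K, 8) = 86; 208 ⊕ 86 = 134.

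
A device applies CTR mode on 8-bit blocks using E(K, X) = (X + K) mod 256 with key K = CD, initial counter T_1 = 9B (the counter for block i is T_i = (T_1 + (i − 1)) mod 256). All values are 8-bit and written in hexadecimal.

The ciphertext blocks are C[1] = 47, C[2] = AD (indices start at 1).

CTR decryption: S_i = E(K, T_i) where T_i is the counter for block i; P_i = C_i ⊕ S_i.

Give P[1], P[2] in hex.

P[1] = 2F, P[2] = C4

P[1]: T = 9B, S = E(K, T) = 68; 47 ⊕ 68 = 2F.
P[2]: T = 9C, S = E(K, T) = 69; AD ⊕ 69 = C4.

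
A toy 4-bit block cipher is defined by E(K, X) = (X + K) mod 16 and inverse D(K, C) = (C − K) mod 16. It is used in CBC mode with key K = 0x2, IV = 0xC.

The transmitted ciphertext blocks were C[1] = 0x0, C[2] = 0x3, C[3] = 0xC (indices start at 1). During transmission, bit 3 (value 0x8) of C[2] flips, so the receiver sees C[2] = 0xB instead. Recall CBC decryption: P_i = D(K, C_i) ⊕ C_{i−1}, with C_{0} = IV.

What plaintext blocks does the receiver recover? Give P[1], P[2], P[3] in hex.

P[1] = 0x2, P[2] = 0x9, P[3] = 0x1

Only C[2] changed, to 0xB. In CBC, a change in C_i garbles P_i and flips the same bit in P_{i+1}. Decrypting the received ciphertext:
P[1]: D(K, 0x0) = 0xE; 0xE ⊕ 0xC = 0x2.
P[2]: D(K, 0xB) = 0x9; 0x9 ⊕ 0x0 = 0x9.
P[3]: D(K, 0xC) = 0xA; 0xA ⊕ 0xB = 0x1.
Blocks that differ from the original plaintext: P[2], P[3].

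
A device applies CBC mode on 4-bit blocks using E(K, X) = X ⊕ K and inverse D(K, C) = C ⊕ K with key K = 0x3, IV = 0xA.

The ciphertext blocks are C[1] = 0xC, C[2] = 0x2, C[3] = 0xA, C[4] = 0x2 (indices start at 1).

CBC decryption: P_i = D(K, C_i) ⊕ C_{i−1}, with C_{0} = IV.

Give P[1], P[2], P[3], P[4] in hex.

P[1] = 0x5, P[2] = 0xD, P[3] = 0xB, P[4] = 0xB

P[1]: D(K, 0xC) = 0xF; 0xF ⊕ 0xA = 0x5.
P[2]: D(K, 0x2) = 0x1; 0x1 ⊕ 0xC = 0xD.
P[3]: D(K, 0xA) = 0x9; 0x9 ⊕ 0x2 = 0xB.
P[4]: D(K, 0x2) = 0x1; 0x1 ⊕ 0xA = 0xB.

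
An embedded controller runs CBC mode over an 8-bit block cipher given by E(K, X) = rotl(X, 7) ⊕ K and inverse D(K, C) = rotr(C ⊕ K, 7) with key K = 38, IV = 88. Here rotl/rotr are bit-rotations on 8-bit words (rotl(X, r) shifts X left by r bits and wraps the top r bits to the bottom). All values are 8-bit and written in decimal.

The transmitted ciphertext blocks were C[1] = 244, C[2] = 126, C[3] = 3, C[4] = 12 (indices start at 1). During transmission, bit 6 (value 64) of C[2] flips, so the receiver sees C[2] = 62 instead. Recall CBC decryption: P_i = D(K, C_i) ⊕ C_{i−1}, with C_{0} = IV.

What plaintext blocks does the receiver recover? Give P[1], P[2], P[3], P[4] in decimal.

Only C[2] changed, to 62. In CBC, a change in C_i garbles P_i and flips the same bit in P_{i+1}. Decrypting the received ciphertext:
P[1]: D(K, 244) = 165; 165 ⊕ 88 = 253.
P[2]: D(K, 62) = 48; 48 ⊕ 244 = 196.
P[3]: D(K, 3) = 74; 74 ⊕ 62 = 116.
P[4]: D(K, 12) = 84; 84 ⊕ 3 = 87.
Blocks that differ from the original plaintext: P[2], P[3].

P[1] = 253, P[2] = 196, P[3] = 116, P[4] = 87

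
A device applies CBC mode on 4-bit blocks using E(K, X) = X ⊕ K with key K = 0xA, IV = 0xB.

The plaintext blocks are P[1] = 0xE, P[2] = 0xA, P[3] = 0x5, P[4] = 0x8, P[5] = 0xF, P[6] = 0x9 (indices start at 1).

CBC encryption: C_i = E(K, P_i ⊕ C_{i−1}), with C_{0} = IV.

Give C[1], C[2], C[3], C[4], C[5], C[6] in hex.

C[1]: P[1] ⊕ 0xB = 0x5; E(K, 0x5) = 0xF.
C[2]: P[2] ⊕ 0xF = 0x5; E(K, 0x5) = 0xF.
C[3]: P[3] ⊕ 0xF = 0xA; E(K, 0xA) = 0x0.
C[4]: P[4] ⊕ 0x0 = 0x8; E(K, 0x8) = 0x2.
C[5]: P[5] ⊕ 0x2 = 0xD; E(K, 0xD) = 0x7.
C[6]: P[6] ⊕ 0x7 = 0xE; E(K, 0xE) = 0x4.

C[1] = 0xF, C[2] = 0xF, C[3] = 0x0, C[4] = 0x2, C[5] = 0x7, C[6] = 0x4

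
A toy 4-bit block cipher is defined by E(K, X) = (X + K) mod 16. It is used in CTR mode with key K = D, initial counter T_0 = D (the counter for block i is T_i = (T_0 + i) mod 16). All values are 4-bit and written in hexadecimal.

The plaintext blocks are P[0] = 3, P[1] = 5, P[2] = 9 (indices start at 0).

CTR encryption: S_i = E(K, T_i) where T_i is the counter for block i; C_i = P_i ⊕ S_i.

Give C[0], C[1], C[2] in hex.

C[0] = 9, C[1] = E, C[2] = 5

C[0]: T = D, S = E(K, T) = A; 3 ⊕ A = 9.
C[1]: T = E, S = E(K, T) = B; 5 ⊕ B = E.
C[2]: T = F, S = E(K, T) = C; 9 ⊕ C = 5.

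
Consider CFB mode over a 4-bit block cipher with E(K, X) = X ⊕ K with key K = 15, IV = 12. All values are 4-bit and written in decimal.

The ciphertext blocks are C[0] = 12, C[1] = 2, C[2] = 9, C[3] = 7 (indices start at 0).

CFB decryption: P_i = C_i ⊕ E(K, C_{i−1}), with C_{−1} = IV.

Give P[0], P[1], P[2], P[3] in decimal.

P[0]: E(K, 12) = 3; 12 ⊕ 3 = 15.
P[1]: E(K, 12) = 3; 2 ⊕ 3 = 1.
P[2]: E(K, 2) = 13; 9 ⊕ 13 = 4.
P[3]: E(K, 9) = 6; 7 ⊕ 6 = 1.

P[0] = 15, P[1] = 1, P[2] = 4, P[3] = 1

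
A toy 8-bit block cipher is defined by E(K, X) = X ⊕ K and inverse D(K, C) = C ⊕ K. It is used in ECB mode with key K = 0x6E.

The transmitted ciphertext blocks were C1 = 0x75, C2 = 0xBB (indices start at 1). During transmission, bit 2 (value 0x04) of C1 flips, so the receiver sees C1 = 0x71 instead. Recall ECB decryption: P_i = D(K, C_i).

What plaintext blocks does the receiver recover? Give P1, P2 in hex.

Only C1 changed, to 0x71. In ECB, a change in C_i affects only P_i. Decrypting the received ciphertext:
P1: D(K, 0x71) = 0x1F.
P2: D(K, 0xBB) = 0xD5.
Blocks that differ from the original plaintext: P1.

P1 = 0x1F, P2 = 0xD5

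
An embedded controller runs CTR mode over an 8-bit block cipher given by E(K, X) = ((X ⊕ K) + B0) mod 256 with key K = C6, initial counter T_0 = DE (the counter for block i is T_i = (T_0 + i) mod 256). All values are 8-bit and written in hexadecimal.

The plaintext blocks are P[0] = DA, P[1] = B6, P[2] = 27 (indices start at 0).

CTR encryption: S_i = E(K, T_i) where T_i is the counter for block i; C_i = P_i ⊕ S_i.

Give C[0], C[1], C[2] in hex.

C[0]: T = DE, S = E(K, T) = C8; DA ⊕ C8 = 12.
C[1]: T = DF, S = E(K, T) = C9; B6 ⊕ C9 = 7F.
C[2]: T = E0, S = E(K, T) = D6; 27 ⊕ D6 = F1.

C[0] = 12, C[1] = 7F, C[2] = F1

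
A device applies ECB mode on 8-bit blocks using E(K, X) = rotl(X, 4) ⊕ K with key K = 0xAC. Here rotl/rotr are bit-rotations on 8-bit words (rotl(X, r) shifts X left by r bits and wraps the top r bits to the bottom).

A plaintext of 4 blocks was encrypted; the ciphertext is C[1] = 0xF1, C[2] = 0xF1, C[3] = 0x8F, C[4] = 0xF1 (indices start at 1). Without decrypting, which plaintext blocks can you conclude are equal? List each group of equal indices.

P[1] = P[2] = P[4]

ECB encrypts each block independently with the same key, so equal ciphertext blocks imply equal plaintext blocks.
C[1] = C[2] = C[4] = 0xF1, so P[1] = P[2] = P[4].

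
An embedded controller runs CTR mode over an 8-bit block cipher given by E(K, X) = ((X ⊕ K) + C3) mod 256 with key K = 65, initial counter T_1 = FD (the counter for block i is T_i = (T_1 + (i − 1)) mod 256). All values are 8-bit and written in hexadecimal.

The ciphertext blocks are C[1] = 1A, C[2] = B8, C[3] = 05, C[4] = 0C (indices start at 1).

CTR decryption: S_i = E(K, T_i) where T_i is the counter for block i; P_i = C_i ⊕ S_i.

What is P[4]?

P[4]: T = 00, S = E(K, T) = 28; 0C ⊕ 28 = 24.

P[4] = 24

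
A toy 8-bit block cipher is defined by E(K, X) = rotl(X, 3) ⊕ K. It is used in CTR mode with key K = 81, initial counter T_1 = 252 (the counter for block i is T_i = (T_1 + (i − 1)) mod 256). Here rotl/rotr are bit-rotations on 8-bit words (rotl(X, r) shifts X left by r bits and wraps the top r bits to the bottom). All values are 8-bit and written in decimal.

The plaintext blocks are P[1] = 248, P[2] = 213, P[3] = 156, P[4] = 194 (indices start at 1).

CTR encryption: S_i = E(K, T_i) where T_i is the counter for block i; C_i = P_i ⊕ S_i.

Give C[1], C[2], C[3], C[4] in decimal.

C[1]: T = 252, S = E(K, T) = 182; 248 ⊕ 182 = 78.
C[2]: T = 253, S = E(K, T) = 190; 213 ⊕ 190 = 107.
C[3]: T = 254, S = E(K, T) = 166; 156 ⊕ 166 = 58.
C[4]: T = 255, S = E(K, T) = 174; 194 ⊕ 174 = 108.

C[1] = 78, C[2] = 107, C[3] = 58, C[4] = 108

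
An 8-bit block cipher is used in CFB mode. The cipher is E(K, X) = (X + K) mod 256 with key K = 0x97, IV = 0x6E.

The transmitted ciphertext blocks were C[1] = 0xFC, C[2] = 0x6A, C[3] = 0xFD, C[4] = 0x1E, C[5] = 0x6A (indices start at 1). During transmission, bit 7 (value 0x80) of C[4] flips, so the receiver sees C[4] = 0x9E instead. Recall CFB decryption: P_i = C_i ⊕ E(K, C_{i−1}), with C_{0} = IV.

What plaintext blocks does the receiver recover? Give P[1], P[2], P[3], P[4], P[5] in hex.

P[1] = 0xF9, P[2] = 0xF9, P[3] = 0xFC, P[4] = 0x0A, P[5] = 0x5F

Only C[4] changed, to 0x9E. In CFB, a change in C_i flips the same bit in P_i and garbles P_{i+1}. Decrypting the received ciphertext:
P[1]: E(K, 0x6E) = 0x05; 0xFC ⊕ 0x05 = 0xF9.
P[2]: E(K, 0xFC) = 0x93; 0x6A ⊕ 0x93 = 0xF9.
P[3]: E(K, 0x6A) = 0x01; 0xFD ⊕ 0x01 = 0xFC.
P[4]: E(K, 0xFD) = 0x94; 0x9E ⊕ 0x94 = 0x0A.
P[5]: E(K, 0x9E) = 0x35; 0x6A ⊕ 0x35 = 0x5F.
Blocks that differ from the original plaintext: P[4], P[5].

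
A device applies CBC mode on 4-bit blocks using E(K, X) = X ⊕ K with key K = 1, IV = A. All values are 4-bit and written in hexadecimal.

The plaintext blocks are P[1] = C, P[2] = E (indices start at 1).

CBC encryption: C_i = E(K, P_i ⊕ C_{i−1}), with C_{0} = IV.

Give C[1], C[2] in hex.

C[1]: P[1] ⊕ A = 6; E(K, 6) = 7.
C[2]: P[2] ⊕ 7 = 9; E(K, 9) = 8.

C[1] = 7, C[2] = 8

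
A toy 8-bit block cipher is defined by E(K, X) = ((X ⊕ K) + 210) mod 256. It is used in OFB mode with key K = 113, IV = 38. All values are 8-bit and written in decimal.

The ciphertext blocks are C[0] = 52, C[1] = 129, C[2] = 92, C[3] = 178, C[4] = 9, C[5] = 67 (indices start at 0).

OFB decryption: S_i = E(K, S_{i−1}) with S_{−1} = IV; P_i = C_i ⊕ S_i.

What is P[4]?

P[0]: S = E(K, 38) = 41; 52 ⊕ 41 = 29.
P[1]: S = E(K, 41) = 42; 129 ⊕ 42 = 171.
P[2]: S = E(K, 42) = 45; 92 ⊕ 45 = 113.
P[3]: S = E(K, 45) = 46; 178 ⊕ 46 = 156.
P[4]: S = E(K, 46) = 49; 9 ⊕ 49 = 56.

P[4] = 56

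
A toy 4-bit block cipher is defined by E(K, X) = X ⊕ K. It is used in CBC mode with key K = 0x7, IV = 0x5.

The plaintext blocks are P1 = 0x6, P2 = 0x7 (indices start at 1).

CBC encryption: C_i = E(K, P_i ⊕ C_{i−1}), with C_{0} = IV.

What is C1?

C1: P1 ⊕ 0x5 = 0x3; E(K, 0x3) = 0x4.

C1 = 0x4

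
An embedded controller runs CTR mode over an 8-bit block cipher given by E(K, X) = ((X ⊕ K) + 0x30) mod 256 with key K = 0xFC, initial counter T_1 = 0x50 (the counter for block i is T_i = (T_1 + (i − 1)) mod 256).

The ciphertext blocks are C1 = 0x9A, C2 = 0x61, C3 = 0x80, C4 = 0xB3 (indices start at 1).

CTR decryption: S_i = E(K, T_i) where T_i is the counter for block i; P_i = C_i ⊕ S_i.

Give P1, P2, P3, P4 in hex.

P1 = 0x46, P2 = 0xBC, P3 = 0x5E, P4 = 0x6C

P1: T = 0x50, S = E(K, T) = 0xDC; 0x9A ⊕ 0xDC = 0x46.
P2: T = 0x51, S = E(K, T) = 0xDD; 0x61 ⊕ 0xDD = 0xBC.
P3: T = 0x52, S = E(K, T) = 0xDE; 0x80 ⊕ 0xDE = 0x5E.
P4: T = 0x53, S = E(K, T) = 0xDF; 0xB3 ⊕ 0xDF = 0x6C.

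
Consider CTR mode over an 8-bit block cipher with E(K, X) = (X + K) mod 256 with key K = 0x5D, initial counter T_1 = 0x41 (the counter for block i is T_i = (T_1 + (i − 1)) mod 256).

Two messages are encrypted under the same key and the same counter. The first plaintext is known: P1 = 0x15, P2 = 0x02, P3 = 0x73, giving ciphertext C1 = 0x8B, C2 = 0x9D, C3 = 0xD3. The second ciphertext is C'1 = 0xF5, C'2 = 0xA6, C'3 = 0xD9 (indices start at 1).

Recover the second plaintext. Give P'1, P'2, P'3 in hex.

In CTR with a reused counter, both messages share the same keystream S_i, so C_i ⊕ C'_i = P_i ⊕ P'_i and thus P'_i = P_i ⊕ C_i ⊕ C'_i.
P'1: 0x15 ⊕ 0x8B ⊕ 0xF5 = 0x6B.
P'2: 0x02 ⊕ 0x9D ⊕ 0xA6 = 0x39.
P'3: 0x73 ⊕ 0xD3 ⊕ 0xD9 = 0x79.

P'1 = 0x6B, P'2 = 0x39, P'3 = 0x79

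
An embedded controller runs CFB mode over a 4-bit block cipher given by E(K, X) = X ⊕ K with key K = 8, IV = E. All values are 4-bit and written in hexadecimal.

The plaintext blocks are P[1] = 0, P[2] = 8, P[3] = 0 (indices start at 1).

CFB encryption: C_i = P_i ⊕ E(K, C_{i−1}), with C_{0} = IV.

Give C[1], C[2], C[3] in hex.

C[1] = 6, C[2] = 6, C[3] = E

C[1]: E(K, E) = 6; 0 ⊕ 6 = 6.
C[2]: E(K, 6) = E; 8 ⊕ E = 6.
C[3]: E(K, 6) = E; 0 ⊕ E = E.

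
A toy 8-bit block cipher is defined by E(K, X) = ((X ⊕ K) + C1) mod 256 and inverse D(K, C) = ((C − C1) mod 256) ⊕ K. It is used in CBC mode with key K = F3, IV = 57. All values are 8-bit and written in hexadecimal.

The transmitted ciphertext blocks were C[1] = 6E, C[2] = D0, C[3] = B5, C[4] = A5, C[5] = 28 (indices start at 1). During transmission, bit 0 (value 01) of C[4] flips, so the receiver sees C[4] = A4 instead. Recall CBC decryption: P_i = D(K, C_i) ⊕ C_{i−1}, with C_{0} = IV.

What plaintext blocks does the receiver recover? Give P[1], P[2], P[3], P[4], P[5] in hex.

Only C[4] changed, to A4. In CBC, a change in C_i garbles P_i and flips the same bit in P_{i+1}. Decrypting the received ciphertext:
P[1]: D(K, 6E) = 5E; 5E ⊕ 57 = 09.
P[2]: D(K, D0) = FC; FC ⊕ 6E = 92.
P[3]: D(K, B5) = 07; 07 ⊕ D0 = D7.
P[4]: D(K, A4) = 10; 10 ⊕ B5 = A5.
P[5]: D(K, 28) = 94; 94 ⊕ A4 = 30.
Blocks that differ from the original plaintext: P[4], P[5].

P[1] = 09, P[2] = 92, P[3] = D7, P[4] = A5, P[5] = 30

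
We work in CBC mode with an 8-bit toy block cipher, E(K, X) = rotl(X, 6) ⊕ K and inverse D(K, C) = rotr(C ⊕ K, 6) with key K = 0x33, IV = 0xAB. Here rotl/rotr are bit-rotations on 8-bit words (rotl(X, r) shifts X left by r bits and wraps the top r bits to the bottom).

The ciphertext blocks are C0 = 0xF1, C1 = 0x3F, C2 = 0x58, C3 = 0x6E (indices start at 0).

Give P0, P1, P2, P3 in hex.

P0 = 0xA0, P1 = 0xC1, P2 = 0x92, P3 = 0x2D

CBC decryption: P_i = D(K, C_i) ⊕ C_{i−1}, with C_{−1} = IV.
P0: D(K, 0xF1) = 0x0B; 0x0B ⊕ 0xAB = 0xA0.
P1: D(K, 0x3F) = 0x30; 0x30 ⊕ 0xF1 = 0xC1.
P2: D(K, 0x58) = 0xAD; 0xAD ⊕ 0x3F = 0x92.
P3: D(K, 0x6E) = 0x75; 0x75 ⊕ 0x58 = 0x2D.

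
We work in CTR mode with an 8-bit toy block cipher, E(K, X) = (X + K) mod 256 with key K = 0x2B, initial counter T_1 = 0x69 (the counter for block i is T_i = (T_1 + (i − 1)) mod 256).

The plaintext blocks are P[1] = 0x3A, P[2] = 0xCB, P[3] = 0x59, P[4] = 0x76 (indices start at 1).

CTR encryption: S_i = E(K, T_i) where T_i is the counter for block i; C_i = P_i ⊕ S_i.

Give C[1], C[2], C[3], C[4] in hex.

C[1]: T = 0x69, S = E(K, T) = 0x94; 0x3A ⊕ 0x94 = 0xAE.
C[2]: T = 0x6A, S = E(K, T) = 0x95; 0xCB ⊕ 0x95 = 0x5E.
C[3]: T = 0x6B, S = E(K, T) = 0x96; 0x59 ⊕ 0x96 = 0xCF.
C[4]: T = 0x6C, S = E(K, T) = 0x97; 0x76 ⊕ 0x97 = 0xE1.

C[1] = 0xAE, C[2] = 0x5E, C[3] = 0xCF, C[4] = 0xE1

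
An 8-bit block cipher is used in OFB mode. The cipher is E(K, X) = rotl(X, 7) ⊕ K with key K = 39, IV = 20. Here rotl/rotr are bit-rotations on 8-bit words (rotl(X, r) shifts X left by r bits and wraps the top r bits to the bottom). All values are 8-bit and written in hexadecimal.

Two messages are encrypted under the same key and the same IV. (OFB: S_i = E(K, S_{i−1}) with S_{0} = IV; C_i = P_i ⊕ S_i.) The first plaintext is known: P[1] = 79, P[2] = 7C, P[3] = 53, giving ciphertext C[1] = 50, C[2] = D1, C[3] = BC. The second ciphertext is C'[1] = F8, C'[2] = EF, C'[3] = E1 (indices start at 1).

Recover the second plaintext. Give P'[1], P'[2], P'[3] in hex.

P'[1] = D1, P'[2] = 42, P'[3] = 0E

In OFB with a reused IV, both messages share the same keystream S_i, so C_i ⊕ C'_i = P_i ⊕ P'_i and thus P'_i = P_i ⊕ C_i ⊕ C'_i.
P'[1]: 79 ⊕ 50 ⊕ F8 = D1.
P'[2]: 7C ⊕ D1 ⊕ EF = 42.
P'[3]: 53 ⊕ BC ⊕ E1 = 0E.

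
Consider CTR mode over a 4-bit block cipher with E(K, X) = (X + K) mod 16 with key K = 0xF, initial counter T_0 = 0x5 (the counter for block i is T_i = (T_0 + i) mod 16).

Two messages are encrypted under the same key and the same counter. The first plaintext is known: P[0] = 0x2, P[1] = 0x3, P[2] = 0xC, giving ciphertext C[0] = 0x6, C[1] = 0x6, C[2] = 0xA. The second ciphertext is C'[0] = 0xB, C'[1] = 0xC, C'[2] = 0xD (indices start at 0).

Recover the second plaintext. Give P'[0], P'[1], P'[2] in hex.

P'[0] = 0xF, P'[1] = 0x9, P'[2] = 0xB

In CTR with a reused counter, both messages share the same keystream S_i, so C_i ⊕ C'_i = P_i ⊕ P'_i and thus P'_i = P_i ⊕ C_i ⊕ C'_i.
P'[0]: 0x2 ⊕ 0x6 ⊕ 0xB = 0xF.
P'[1]: 0x3 ⊕ 0x6 ⊕ 0xC = 0x9.
P'[2]: 0xC ⊕ 0xA ⊕ 0xD = 0xB.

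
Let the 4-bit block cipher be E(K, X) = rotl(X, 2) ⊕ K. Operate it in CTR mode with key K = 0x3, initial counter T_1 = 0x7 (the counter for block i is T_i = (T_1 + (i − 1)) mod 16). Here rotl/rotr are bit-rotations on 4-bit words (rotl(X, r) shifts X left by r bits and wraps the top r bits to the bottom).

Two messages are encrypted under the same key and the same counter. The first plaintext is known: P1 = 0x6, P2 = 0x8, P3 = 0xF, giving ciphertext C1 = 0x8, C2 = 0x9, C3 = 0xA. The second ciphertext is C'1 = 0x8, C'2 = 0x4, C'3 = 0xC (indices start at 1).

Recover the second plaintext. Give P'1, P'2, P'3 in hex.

P'1 = 0x6, P'2 = 0x5, P'3 = 0x9

In CTR with a reused counter, both messages share the same keystream S_i, so C_i ⊕ C'_i = P_i ⊕ P'_i and thus P'_i = P_i ⊕ C_i ⊕ C'_i.
P'1: 0x6 ⊕ 0x8 ⊕ 0x8 = 0x6.
P'2: 0x8 ⊕ 0x9 ⊕ 0x4 = 0x5.
P'3: 0xF ⊕ 0xA ⊕ 0xC = 0x9.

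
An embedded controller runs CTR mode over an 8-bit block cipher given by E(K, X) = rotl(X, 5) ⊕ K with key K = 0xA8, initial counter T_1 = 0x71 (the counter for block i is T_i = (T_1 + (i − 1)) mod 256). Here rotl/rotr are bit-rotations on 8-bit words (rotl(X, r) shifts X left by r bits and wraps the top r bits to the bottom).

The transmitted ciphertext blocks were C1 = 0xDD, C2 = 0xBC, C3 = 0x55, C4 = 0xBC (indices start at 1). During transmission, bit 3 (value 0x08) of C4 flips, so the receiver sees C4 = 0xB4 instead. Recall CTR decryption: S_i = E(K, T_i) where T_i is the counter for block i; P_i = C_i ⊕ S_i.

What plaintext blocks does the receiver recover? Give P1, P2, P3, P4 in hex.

Only C4 changed, to 0xB4. In CTR, a change in C_i flips the same bit in P_i only; the keystream is unaffected. Decrypting the received ciphertext:
P1: T = 0x71, S = E(K, T) = 0x86; 0xDD ⊕ 0x86 = 0x5B.
P2: T = 0x72, S = E(K, T) = 0xE6; 0xBC ⊕ 0xE6 = 0x5A.
P3: T = 0x73, S = E(K, T) = 0xC6; 0x55 ⊕ 0xC6 = 0x93.
P4: T = 0x74, S = E(K, T) = 0x26; 0xB4 ⊕ 0x26 = 0x92.
Blocks that differ from the original plaintext: P4.

P1 = 0x5B, P2 = 0x5A, P3 = 0x93, P4 = 0x92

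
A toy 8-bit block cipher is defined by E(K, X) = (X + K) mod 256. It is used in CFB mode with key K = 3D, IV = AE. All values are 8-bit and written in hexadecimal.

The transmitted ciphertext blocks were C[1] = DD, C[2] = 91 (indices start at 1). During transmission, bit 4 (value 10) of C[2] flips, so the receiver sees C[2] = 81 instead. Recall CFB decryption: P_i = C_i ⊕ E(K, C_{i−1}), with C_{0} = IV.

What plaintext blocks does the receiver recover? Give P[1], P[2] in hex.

Only C[2] changed, to 81. In CFB, a change in C_i flips the same bit in P_i and garbles P_{i+1}. Decrypting the received ciphertext:
P[1]: E(K, AE) = EB; DD ⊕ EB = 36.
P[2]: E(K, DD) = 1A; 81 ⊕ 1A = 9B.
Blocks that differ from the original plaintext: P[2].

P[1] = 36, P[2] = 9B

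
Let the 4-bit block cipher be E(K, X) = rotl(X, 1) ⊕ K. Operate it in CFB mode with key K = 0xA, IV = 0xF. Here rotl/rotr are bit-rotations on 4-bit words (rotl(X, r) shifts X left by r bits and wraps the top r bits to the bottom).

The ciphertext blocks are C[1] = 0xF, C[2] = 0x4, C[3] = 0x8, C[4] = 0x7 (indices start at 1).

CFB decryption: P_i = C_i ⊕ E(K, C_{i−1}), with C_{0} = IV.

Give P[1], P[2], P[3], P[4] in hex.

P[1] = 0xA, P[2] = 0x1, P[3] = 0xA, P[4] = 0xC

P[1]: E(K, 0xF) = 0x5; 0xF ⊕ 0x5 = 0xA.
P[2]: E(K, 0xF) = 0x5; 0x4 ⊕ 0x5 = 0x1.
P[3]: E(K, 0x4) = 0x2; 0x8 ⊕ 0x2 = 0xA.
P[4]: E(K, 0x8) = 0xB; 0x7 ⊕ 0xB = 0xC.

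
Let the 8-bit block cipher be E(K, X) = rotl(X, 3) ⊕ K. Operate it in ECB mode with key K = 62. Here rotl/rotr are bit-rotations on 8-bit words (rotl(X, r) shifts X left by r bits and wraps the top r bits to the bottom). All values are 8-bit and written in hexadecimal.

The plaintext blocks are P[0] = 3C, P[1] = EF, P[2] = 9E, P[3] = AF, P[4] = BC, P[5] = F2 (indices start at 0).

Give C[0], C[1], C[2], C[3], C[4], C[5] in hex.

ECB encryption: C_i = E(K, P_i).
C[0]: E(K, 3C) = 83.
C[1]: E(K, EF) = 1D.
C[2]: E(K, 9E) = 96.
C[3]: E(K, AF) = 1F.
C[4]: E(K, BC) = 87.
C[5]: E(K, F2) = F5.

C[0] = 83, C[1] = 1D, C[2] = 96, C[3] = 1F, C[4] = 87, C[5] = F5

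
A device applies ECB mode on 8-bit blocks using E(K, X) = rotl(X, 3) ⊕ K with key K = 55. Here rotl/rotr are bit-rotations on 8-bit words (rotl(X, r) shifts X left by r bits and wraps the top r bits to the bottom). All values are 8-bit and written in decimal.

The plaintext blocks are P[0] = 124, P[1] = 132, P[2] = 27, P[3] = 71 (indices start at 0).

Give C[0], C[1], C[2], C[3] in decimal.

C[0] = 212, C[1] = 19, C[2] = 239, C[3] = 13

ECB encryption: C_i = E(K, P_i).
C[0]: E(K, 124) = 212.
C[1]: E(K, 132) = 19.
C[2]: E(K, 27) = 239.
C[3]: E(K, 71) = 13.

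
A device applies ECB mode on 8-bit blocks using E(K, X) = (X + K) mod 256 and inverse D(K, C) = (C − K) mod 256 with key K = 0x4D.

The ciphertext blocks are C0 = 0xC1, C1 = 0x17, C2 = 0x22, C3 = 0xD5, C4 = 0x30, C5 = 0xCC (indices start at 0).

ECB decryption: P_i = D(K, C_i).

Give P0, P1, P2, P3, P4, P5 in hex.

P0: D(K, 0xC1) = 0x74.
P1: D(K, 0x17) = 0xCA.
P2: D(K, 0x22) = 0xD5.
P3: D(K, 0xD5) = 0x88.
P4: D(K, 0x30) = 0xE3.
P5: D(K, 0xCC) = 0x7F.

P0 = 0x74, P1 = 0xCA, P2 = 0xD5, P3 = 0x88, P4 = 0xE3, P5 = 0x7F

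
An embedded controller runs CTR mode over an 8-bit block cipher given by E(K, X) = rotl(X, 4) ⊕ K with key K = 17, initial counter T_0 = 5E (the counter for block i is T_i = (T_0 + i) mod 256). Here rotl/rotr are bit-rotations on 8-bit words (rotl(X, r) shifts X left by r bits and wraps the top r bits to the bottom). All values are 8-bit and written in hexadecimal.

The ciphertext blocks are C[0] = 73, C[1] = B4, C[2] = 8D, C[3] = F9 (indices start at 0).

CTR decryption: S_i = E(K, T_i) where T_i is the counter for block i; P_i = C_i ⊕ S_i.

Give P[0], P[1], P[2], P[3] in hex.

P[0]: T = 5E, S = E(K, T) = F2; 73 ⊕ F2 = 81.
P[1]: T = 5F, S = E(K, T) = E2; B4 ⊕ E2 = 56.
P[2]: T = 60, S = E(K, T) = 11; 8D ⊕ 11 = 9C.
P[3]: T = 61, S = E(K, T) = 01; F9 ⊕ 01 = F8.

P[0] = 81, P[1] = 56, P[2] = 9C, P[3] = F8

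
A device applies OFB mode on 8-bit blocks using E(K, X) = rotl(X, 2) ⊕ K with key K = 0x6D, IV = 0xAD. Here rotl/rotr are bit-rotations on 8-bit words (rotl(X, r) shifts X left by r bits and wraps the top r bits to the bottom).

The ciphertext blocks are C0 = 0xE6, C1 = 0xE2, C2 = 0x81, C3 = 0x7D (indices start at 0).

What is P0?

OFB decryption: S_i = E(K, S_{i−1}) with S_{−1} = IV; P_i = C_i ⊕ S_i.
P0: S = E(K, 0xAD) = 0xDB; 0xE6 ⊕ 0xDB = 0x3D.

P0 = 0x3D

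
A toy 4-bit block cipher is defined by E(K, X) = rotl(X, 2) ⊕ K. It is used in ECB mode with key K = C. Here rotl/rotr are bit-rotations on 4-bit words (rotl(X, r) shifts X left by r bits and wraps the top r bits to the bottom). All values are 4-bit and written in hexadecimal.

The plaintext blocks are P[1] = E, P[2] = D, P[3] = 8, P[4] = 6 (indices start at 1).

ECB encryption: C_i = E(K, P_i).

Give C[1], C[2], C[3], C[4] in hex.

C[1]: E(K, E) = 7.
C[2]: E(K, D) = B.
C[3]: E(K, 8) = E.
C[4]: E(K, 6) = 5.

C[1] = 7, C[2] = B, C[3] = E, C[4] = 5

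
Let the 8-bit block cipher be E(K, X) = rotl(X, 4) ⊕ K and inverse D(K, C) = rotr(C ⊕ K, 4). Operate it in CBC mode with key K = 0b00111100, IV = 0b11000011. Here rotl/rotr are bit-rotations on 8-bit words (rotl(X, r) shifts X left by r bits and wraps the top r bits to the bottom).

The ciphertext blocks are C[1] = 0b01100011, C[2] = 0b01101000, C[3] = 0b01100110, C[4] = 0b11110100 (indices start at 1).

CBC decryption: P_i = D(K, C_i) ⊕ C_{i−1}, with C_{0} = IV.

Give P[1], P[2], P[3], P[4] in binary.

P[1]: D(K, 0b01100011) = 0b11110101; 0b11110101 ⊕ 0b11000011 = 0b00110110.
P[2]: D(K, 0b01101000) = 0b01000101; 0b01000101 ⊕ 0b01100011 = 0b00100110.
P[3]: D(K, 0b01100110) = 0b10100101; 0b10100101 ⊕ 0b01101000 = 0b11001101.
P[4]: D(K, 0b11110100) = 0b10001100; 0b10001100 ⊕ 0b01100110 = 0b11101010.

P[1] = 0b00110110, P[2] = 0b00100110, P[3] = 0b11001101, P[4] = 0b11101010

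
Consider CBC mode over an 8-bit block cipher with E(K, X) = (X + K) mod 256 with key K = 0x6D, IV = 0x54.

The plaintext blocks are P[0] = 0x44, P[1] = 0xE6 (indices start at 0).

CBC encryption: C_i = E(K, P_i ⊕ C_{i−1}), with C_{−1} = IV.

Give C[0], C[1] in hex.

C[0] = 0x7D, C[1] = 0x08

C[0]: P[0] ⊕ 0x54 = 0x10; E(K, 0x10) = 0x7D.
C[1]: P[1] ⊕ 0x7D = 0x9B; E(K, 0x9B) = 0x08.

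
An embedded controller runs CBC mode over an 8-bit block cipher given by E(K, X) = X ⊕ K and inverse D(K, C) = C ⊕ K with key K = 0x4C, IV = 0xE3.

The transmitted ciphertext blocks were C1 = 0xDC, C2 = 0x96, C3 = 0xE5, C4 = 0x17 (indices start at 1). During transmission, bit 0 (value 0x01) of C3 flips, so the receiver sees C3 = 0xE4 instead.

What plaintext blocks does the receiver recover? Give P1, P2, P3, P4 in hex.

P1 = 0x73, P2 = 0x06, P3 = 0x3E, P4 = 0xBF

CBC decryption: P_i = D(K, C_i) ⊕ C_{i−1}, with C_{0} = IV.
Only C3 changed, to 0xE4. In CBC, a change in C_i garbles P_i and flips the same bit in P_{i+1}. Decrypting the received ciphertext:
P1: D(K, 0xDC) = 0x90; 0x90 ⊕ 0xE3 = 0x73.
P2: D(K, 0x96) = 0xDA; 0xDA ⊕ 0xDC = 0x06.
P3: D(K, 0xE4) = 0xA8; 0xA8 ⊕ 0x96 = 0x3E.
P4: D(K, 0x17) = 0x5B; 0x5B ⊕ 0xE4 = 0xBF.
Blocks that differ from the original plaintext: P3, P4.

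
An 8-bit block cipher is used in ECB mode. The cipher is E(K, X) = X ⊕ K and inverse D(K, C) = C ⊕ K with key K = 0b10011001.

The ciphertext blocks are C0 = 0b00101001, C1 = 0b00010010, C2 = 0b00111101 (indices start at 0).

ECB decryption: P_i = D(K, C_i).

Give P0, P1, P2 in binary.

P0: D(K, 0b00101001) = 0b10110000.
P1: D(K, 0b00010010) = 0b10001011.
P2: D(K, 0b00111101) = 0b10100100.

P0 = 0b10110000, P1 = 0b10001011, P2 = 0b10100100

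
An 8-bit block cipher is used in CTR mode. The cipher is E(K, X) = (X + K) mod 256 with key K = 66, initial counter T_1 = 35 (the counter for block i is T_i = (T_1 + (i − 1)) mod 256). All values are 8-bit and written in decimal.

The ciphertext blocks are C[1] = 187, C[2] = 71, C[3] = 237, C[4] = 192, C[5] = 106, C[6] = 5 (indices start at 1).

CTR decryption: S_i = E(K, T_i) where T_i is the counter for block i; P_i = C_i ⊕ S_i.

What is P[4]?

P[4]: T = 38, S = E(K, T) = 104; 192 ⊕ 104 = 168.

P[4] = 168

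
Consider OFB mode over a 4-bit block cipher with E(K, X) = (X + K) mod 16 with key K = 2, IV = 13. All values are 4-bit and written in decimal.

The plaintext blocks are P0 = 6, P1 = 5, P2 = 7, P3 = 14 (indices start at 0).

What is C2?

OFB encryption: S_i = E(K, S_{i−1}) with S_{−1} = IV; C_i = P_i ⊕ S_i.
C0: S = E(K, 13) = 15; 6 ⊕ 15 = 9.
C1: S = E(K, 15) = 1; 5 ⊕ 1 = 4.
C2: S = E(K, 1) = 3; 7 ⊕ 3 = 4.

C2 = 4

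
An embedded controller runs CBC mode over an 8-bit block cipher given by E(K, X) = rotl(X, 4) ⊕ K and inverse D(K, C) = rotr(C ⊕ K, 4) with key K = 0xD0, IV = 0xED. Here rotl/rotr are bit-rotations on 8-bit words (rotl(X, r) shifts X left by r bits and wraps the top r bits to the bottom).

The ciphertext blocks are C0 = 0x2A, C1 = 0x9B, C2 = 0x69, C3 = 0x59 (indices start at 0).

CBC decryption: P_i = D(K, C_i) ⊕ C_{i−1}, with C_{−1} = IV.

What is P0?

P0: D(K, 0x2A) = 0xAF; 0xAF ⊕ 0xED = 0x42.

P0 = 0x42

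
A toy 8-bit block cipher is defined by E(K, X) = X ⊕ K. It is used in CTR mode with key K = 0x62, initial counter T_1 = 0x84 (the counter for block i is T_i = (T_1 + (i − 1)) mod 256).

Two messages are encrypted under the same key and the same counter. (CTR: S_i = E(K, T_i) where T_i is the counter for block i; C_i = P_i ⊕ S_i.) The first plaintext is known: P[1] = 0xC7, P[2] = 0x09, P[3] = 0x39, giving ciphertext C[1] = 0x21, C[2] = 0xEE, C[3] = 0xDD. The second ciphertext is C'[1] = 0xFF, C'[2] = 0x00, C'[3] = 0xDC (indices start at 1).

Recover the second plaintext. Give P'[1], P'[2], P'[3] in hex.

P'[1] = 0x19, P'[2] = 0xE7, P'[3] = 0x38

In CTR with a reused counter, both messages share the same keystream S_i, so C_i ⊕ C'_i = P_i ⊕ P'_i and thus P'_i = P_i ⊕ C_i ⊕ C'_i.
P'[1]: 0xC7 ⊕ 0x21 ⊕ 0xFF = 0x19.
P'[2]: 0x09 ⊕ 0xEE ⊕ 0x00 = 0xE7.
P'[3]: 0x39 ⊕ 0xDD ⊕ 0xDC = 0x38.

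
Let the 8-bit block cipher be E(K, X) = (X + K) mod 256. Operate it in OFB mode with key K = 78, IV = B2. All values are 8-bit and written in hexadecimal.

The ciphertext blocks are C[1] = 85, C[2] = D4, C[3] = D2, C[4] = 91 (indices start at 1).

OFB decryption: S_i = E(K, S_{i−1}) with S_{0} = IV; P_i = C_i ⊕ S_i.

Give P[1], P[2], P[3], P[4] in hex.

P[1] = AF, P[2] = 76, P[3] = C8, P[4] = 03

P[1]: S = E(K, B2) = 2A; 85 ⊕ 2A = AF.
P[2]: S = E(K, 2A) = A2; D4 ⊕ A2 = 76.
P[3]: S = E(K, A2) = 1A; D2 ⊕ 1A = C8.
P[4]: S = E(K, 1A) = 92; 91 ⊕ 92 = 03.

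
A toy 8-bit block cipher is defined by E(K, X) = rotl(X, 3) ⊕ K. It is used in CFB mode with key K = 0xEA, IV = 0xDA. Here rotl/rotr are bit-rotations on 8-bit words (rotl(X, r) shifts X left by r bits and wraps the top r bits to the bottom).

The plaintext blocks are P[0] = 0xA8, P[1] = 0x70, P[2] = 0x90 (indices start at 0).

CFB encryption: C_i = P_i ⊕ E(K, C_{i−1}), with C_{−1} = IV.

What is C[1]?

C[0]: E(K, 0xDA) = 0x3C; 0xA8 ⊕ 0x3C = 0x94.
C[1]: E(K, 0x94) = 0x4E; 0x70 ⊕ 0x4E = 0x3E.

C[1] = 0x3E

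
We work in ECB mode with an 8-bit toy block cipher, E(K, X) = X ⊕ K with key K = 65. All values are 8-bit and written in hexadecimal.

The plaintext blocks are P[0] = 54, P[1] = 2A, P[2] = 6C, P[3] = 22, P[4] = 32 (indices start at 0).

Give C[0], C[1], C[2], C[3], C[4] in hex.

C[0] = 31, C[1] = 4F, C[2] = 09, C[3] = 47, C[4] = 57

ECB encryption: C_i = E(K, P_i).
C[0]: E(K, 54) = 31.
C[1]: E(K, 2A) = 4F.
C[2]: E(K, 6C) = 09.
C[3]: E(K, 22) = 47.
C[4]: E(K, 32) = 57.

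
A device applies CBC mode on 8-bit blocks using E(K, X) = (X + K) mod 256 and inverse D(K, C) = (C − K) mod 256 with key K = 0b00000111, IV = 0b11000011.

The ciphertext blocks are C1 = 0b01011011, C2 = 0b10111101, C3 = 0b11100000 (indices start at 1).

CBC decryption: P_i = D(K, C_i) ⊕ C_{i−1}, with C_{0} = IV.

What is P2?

P2: D(K, 0b10111101) = 0b10110110; 0b10110110 ⊕ 0b01011011 = 0b11101101.

P2 = 0b11101101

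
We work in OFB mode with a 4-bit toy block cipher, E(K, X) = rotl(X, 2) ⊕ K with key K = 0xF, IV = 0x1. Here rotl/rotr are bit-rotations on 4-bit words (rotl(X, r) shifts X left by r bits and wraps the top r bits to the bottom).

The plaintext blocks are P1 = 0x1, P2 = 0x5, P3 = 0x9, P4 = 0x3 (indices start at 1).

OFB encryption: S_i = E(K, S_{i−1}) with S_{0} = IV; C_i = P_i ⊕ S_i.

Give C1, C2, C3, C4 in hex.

C1 = 0xA, C2 = 0x4, C3 = 0x2, C4 = 0x2

C1: S = E(K, 0x1) = 0xB; 0x1 ⊕ 0xB = 0xA.
C2: S = E(K, 0xB) = 0x1; 0x5 ⊕ 0x1 = 0x4.
C3: S = E(K, 0x1) = 0xB; 0x9 ⊕ 0xB = 0x2.
C4: S = E(K, 0xB) = 0x1; 0x3 ⊕ 0x1 = 0x2.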